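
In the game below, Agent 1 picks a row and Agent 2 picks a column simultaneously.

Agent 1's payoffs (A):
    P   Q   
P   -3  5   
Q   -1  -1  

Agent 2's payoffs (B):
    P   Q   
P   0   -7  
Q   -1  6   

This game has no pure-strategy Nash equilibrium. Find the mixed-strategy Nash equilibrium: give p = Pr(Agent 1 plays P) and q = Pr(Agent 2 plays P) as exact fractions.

In a mixed NE each player is indifferent between their pure strategies, so the opponent's mix sets the indifference.
Agent 2 indifferent between P and Q: p·0 + (1−p)·(-1) = p·(-7) + (1−p)·6 ⟹ (-1) + 1p = 6 + (-13)p ⟹ p = 1/2.
Agent 1 indifferent between P and Q: q·(-3) + (1−q)·5 = q·(-1) + (1−q)·(-1) ⟹ 5 + (-8)q = (-1) + 0q ⟹ q = 3/4.

p = 1/2, q = 3/4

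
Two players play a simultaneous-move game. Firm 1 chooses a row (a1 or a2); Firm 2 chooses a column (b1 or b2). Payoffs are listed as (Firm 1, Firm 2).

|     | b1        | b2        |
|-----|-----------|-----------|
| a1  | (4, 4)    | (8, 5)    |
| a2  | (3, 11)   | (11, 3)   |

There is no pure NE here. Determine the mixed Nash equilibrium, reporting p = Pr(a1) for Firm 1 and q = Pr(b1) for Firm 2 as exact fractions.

Each player's mixing probability is pinned down by making the *other* player indifferent.
Firm 2 indifferent between b1 and b2: p·4 + (1−p)·11 = p·5 + (1−p)·3 ⟹ 11 + (-7)p = 3 + 2p ⟹ p = 8/9.
Firm 1 indifferent between a1 and a2: q·4 + (1−q)·8 = q·3 + (1−q)·11 ⟹ 8 + (-4)q = 11 + (-8)q ⟹ q = 3/4.

p = 8/9, q = 3/4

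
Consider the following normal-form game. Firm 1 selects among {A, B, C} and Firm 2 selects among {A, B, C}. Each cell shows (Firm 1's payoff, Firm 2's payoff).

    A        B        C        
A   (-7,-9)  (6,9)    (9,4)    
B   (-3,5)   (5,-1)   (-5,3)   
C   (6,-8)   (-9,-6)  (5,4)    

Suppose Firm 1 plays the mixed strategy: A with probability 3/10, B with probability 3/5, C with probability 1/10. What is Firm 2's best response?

Compute Firm 2's expected payoff from each pure strategy against the given mix.
A: (3/10)·(-9) + (3/5)·5 + (1/10)·(-8) = -1/2
B: (3/10)·9 + (3/5)·(-1) + (1/10)·(-6) = 3/2
C: (3/10)·4 + (3/5)·3 + (1/10)·4 = 17/5
Highest expected payoff is 17/5, from C.

C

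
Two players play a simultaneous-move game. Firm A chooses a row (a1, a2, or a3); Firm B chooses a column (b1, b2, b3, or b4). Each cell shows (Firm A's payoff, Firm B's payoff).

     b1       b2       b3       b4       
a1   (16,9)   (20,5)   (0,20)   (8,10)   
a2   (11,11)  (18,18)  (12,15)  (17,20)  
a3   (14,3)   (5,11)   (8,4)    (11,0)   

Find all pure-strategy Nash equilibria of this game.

Check mutual best responses: a cell is a NE iff neither player can gain by unilaterally deviating.
Firm A's best responses — vs b1: a1 (payoff 16); vs b2: a1 (payoff 20); vs b3: a2 (payoff 12); vs b4: a2 (payoff 17).
Firm B's best responses — vs a1: b3 (payoff 20); vs a2: b4 (payoff 20); vs a3: b2 (payoff 11).
The only mutual best response is (a2, b4); neither player gains by switching there.

(a2, b4)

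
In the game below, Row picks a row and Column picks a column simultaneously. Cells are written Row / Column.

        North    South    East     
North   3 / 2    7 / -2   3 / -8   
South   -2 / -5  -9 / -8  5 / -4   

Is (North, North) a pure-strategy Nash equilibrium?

Yes

Holding Column at North: Row gets 3 from North, versus -2 from South. No profitable deviation for Row.
Holding Row at North: Column gets 2 from North, versus -2 from South, -8 from East. No profitable deviation for Column either.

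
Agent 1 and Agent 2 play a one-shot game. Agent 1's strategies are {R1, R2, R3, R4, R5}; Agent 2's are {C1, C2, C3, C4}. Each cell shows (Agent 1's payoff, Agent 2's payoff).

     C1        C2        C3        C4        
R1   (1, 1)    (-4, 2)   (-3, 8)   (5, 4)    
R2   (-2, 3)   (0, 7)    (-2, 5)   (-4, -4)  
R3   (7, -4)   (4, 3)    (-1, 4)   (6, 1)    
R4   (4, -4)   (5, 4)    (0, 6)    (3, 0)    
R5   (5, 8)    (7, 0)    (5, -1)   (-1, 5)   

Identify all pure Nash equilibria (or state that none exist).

Find each player's best response to every opponent strategy; NE are the intersections.
Agent 1's best responses — vs C1: R3 (payoff 7); vs C2: R5 (payoff 7); vs C3: R5 (payoff 5); vs C4: R3 (payoff 6).
Agent 2's best responses — vs R1: C3 (payoff 8); vs R2: C2 (payoff 7); vs R3: C3 (payoff 4); vs R4: C3 (payoff 6); vs R5: C1 (payoff 8).
No cell has both players best-responding. For instance, Agent 1's best reply to C1 is R3, but against R3 Agent 2 prefers C3 over C1.

No pure-strategy Nash equilibrium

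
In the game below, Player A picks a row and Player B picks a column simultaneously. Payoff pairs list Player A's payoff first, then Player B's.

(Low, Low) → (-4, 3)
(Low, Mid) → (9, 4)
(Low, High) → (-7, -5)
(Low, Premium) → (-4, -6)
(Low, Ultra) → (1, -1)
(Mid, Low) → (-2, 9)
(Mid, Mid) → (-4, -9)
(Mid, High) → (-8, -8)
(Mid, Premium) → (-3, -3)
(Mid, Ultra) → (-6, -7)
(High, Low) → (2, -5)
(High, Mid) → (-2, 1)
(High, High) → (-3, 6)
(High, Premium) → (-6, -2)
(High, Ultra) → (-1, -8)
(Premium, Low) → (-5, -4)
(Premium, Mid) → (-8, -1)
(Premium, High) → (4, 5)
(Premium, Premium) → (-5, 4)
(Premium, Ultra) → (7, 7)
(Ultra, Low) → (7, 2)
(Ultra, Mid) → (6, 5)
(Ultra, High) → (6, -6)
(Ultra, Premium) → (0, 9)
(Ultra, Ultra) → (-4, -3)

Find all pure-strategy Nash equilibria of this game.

(Low, Mid), (Premium, Ultra), and (Ultra, Premium)

A profile is a Nash equilibrium when each player is best-responding to the other.
Player A's best responses — vs Low: Ultra (payoff 7); vs Mid: Low (payoff 9); vs High: Ultra (payoff 6); vs Premium: Ultra (payoff 0); vs Ultra: Premium (payoff 7).
Player B's best responses — vs Low: Mid (payoff 4); vs Mid: Low (payoff 9); vs High: High (payoff 6); vs Premium: Ultra (payoff 7); vs Ultra: Premium (payoff 9).
Mutual best responses occur at (Low, Mid), (Premium, Ultra), and (Ultra, Premium); at each, neither player gains by switching.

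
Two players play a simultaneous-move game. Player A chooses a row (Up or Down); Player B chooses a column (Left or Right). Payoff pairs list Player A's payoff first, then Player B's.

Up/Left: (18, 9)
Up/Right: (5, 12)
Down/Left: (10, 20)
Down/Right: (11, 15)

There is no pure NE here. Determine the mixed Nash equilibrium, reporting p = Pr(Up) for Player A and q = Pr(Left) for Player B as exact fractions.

Each player's mixing probability is pinned down by making the *other* player indifferent.
Player B indifferent between Left and Right: p·9 + (1−p)·20 = p·12 + (1−p)·15 ⟹ 20 + (-11)p = 15 + (-3)p ⟹ p = 5/8.
Player A indifferent between Up and Down: q·18 + (1−q)·5 = q·10 + (1−q)·11 ⟹ 5 + 13q = 11 + (-1)q ⟹ q = 3/7.

p = 5/8, q = 3/7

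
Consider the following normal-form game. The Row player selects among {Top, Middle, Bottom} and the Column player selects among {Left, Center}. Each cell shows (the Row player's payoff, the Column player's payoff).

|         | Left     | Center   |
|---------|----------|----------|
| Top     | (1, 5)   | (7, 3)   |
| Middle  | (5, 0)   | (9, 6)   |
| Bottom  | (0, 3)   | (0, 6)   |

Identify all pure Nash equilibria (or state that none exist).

(Middle, Center)

A profile is a Nash equilibrium when each player is best-responding to the other.
The Row player's best responses — vs Left: Middle (payoff 5); vs Center: Middle (payoff 9).
The Column player's best responses — vs Top: Left (payoff 5); vs Middle: Center (payoff 6); vs Bottom: Center (payoff 6).
The only mutual best response is (Middle, Center); neither player gains by switching there.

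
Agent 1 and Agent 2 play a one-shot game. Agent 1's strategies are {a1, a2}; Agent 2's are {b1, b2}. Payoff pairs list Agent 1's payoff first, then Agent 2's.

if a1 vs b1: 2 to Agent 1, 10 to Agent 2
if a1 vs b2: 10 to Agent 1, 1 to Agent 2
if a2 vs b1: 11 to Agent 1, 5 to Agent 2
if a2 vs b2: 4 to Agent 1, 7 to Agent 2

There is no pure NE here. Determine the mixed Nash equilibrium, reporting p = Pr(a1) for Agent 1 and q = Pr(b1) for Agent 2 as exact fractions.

Each player's mixing probability is pinned down by making the *other* player indifferent.
Agent 2 indifferent between b1 and b2: p·10 + (1−p)·5 = p·1 + (1−p)·7 ⟹ 5 + 5p = 7 + (-6)p ⟹ p = 2/11.
Agent 1 indifferent between a1 and a2: q·2 + (1−q)·10 = q·11 + (1−q)·4 ⟹ 10 + (-8)q = 4 + 7q ⟹ q = 2/5.

p = 2/11, q = 2/5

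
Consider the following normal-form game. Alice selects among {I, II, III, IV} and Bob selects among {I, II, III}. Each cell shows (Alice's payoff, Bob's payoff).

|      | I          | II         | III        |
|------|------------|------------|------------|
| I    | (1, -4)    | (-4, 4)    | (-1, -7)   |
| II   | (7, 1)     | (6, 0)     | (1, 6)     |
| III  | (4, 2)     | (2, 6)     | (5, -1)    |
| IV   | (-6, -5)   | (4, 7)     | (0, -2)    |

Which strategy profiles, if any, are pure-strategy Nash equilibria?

Check mutual best responses: a cell is a NE iff neither player can gain by unilaterally deviating.
Alice's best responses — vs I: II (payoff 7); vs II: II (payoff 6); vs III: III (payoff 5).
Bob's best responses — vs I: II (payoff 4); vs II: III (payoff 6); vs III: II (payoff 6); vs IV: II (payoff 7).
No cell has both players best-responding. For instance, Alice's best reply to III is III, but against III Bob prefers II over III.

None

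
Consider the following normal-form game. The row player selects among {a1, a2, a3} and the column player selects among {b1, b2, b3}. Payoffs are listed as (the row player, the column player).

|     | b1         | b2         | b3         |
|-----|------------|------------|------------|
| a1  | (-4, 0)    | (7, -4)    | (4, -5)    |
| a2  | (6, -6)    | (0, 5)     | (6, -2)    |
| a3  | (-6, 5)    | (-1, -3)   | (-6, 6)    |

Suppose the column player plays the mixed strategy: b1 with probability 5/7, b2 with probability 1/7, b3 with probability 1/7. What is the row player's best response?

Compute the row player's expected payoff from each pure strategy against the given mix.
a1: (5/7)·(-4) + (1/7)·7 + (1/7)·4 = -9/7
a2: (5/7)·6 + (1/7)·0 + (1/7)·6 = 36/7
a3: (5/7)·(-6) + (1/7)·(-1) + (1/7)·(-6) = -37/7
Highest expected payoff is 36/7, from a2.

a2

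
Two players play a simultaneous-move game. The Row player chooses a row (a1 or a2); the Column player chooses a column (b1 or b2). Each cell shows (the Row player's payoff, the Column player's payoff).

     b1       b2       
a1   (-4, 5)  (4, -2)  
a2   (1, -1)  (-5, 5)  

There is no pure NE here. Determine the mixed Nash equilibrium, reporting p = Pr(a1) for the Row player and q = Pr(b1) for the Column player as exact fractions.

p = 6/13, q = 9/14

In a mixed NE each player is indifferent between their pure strategies, so the opponent's mix sets the indifference.
The Column player indifferent between b1 and b2: p·5 + (1−p)·(-1) = p·(-2) + (1−p)·5 ⟹ (-1) + 6p = 5 + (-7)p ⟹ p = 6/13.
The Row player indifferent between a1 and a2: q·(-4) + (1−q)·4 = q·1 + (1−q)·(-5) ⟹ 4 + (-8)q = (-5) + 6q ⟹ q = 9/14.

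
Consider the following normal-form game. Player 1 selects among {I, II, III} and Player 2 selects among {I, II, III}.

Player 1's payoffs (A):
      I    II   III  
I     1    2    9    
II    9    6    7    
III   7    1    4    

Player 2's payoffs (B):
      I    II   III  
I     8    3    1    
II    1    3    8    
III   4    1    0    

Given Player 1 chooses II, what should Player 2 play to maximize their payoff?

III

With Player 1 fixed at II, Player 2's payoffs are: I → 1, II → 3, III → 8.
The maximum is 8, achieved by III.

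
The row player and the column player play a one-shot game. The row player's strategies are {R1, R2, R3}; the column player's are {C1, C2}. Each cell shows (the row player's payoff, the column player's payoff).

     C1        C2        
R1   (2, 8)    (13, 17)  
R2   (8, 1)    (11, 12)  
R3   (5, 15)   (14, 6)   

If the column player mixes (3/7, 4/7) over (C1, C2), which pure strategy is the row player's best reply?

Compute the row player's expected payoff from each pure strategy against the given mix.
R1: (3/7)·2 + (4/7)·13 = 58/7
R2: (3/7)·8 + (4/7)·11 = 68/7
R3: (3/7)·5 + (4/7)·14 = 71/7
Highest expected payoff is 71/7, from R3.

R3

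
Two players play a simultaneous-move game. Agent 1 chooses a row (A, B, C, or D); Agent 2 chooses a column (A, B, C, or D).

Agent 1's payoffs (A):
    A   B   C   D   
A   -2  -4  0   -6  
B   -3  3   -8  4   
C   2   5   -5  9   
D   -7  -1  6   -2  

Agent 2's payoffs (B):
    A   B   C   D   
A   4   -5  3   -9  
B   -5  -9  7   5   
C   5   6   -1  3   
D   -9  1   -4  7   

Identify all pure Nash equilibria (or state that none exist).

Find each player's best response to every opponent strategy; NE are the intersections.
Agent 1's best responses — vs A: C (payoff 2); vs B: C (payoff 5); vs C: D (payoff 6); vs D: C (payoff 9).
Agent 2's best responses — vs A: A (payoff 4); vs B: C (payoff 7); vs C: B (payoff 6); vs D: D (payoff 7).
The only mutual best response is (C, B); neither player gains by switching there.

(C, B)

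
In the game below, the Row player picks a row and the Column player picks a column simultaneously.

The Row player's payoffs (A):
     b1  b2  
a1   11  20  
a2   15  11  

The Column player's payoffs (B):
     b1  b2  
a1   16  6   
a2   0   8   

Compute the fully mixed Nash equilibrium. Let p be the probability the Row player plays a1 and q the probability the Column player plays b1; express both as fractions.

p = 4/9, q = 9/13

Each player's mixing probability is pinned down by making the *other* player indifferent.
The Column player indifferent between b1 and b2: p·16 + (1−p)·0 = p·6 + (1−p)·8 ⟹ 0 + 16p = 8 + (-2)p ⟹ p = 4/9.
The Row player indifferent between a1 and a2: q·11 + (1−q)·20 = q·15 + (1−q)·11 ⟹ 20 + (-9)q = 11 + 4q ⟹ q = 9/13.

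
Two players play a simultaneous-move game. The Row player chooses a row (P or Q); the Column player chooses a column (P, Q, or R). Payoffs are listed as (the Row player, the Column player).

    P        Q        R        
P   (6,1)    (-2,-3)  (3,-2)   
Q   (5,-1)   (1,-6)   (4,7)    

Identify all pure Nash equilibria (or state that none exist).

(P, P) and (Q, R)

Check mutual best responses: a cell is a NE iff neither player can gain by unilaterally deviating.
The Row player's best responses — vs P: P (payoff 6); vs Q: Q (payoff 1); vs R: Q (payoff 4).
The Column player's best responses — vs P: P (payoff 1); vs Q: R (payoff 7).
Mutual best responses occur at (P, P) and (Q, R); at each, neither player gains by switching.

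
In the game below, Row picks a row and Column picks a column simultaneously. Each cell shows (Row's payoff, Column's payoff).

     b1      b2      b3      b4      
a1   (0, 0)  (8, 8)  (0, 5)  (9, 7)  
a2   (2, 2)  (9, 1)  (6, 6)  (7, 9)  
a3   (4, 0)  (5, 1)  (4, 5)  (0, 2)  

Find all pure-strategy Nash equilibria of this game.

No pure-strategy Nash equilibrium

Find each player's best response to every opponent strategy; NE are the intersections.
Row's best responses — vs b1: a3 (payoff 4); vs b2: a2 (payoff 9); vs b3: a2 (payoff 6); vs b4: a1 (payoff 9).
Column's best responses — vs a1: b2 (payoff 8); vs a2: b4 (payoff 9); vs a3: b3 (payoff 5).
No cell has both players best-responding. For instance, Row's best reply to b1 is a3, but against a3 Column prefers b3 over b1.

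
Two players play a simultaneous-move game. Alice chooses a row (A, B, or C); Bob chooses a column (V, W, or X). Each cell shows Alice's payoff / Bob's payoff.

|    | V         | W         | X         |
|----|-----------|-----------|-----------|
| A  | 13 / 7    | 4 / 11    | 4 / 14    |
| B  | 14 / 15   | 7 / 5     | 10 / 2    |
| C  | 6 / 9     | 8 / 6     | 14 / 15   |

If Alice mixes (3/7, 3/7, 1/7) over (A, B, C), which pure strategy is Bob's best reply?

Compute Bob's expected payoff from each pure strategy against the given mix.
V: (3/7)·7 + (3/7)·15 + (1/7)·9 = 75/7
W: (3/7)·11 + (3/7)·5 + (1/7)·6 = 54/7
X: (3/7)·14 + (3/7)·2 + (1/7)·15 = 9
Highest expected payoff is 75/7, from V.

V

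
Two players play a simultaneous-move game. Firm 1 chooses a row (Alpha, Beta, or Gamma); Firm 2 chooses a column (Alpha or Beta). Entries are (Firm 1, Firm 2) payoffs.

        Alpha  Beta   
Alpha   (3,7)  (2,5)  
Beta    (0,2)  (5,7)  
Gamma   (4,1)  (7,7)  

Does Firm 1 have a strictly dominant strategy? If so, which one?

Gamma

A strategy is strictly dominant if it gives Firm 1 a strictly higher payoff than every other strategy, against every choice by the opponent.
Gamma strictly dominates: vs Alpha: 4 > each of {3, 0}; vs Beta: 7 > each of {2, 5}.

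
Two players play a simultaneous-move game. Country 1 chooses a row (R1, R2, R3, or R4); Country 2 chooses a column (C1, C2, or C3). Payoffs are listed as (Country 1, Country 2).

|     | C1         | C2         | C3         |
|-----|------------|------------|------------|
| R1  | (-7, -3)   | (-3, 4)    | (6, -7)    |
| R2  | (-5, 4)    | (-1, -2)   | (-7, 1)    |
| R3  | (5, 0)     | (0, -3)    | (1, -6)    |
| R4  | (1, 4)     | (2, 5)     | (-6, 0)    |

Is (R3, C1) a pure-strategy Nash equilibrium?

Yes

Holding Country 2 at C1: Country 1 gets 5 from R3, versus -7 from R1, -5 from R2, 1 from R4. No profitable deviation for Country 1.
Holding Country 1 at R3: Country 2 gets 0 from C1, versus -3 from C2, -6 from C3. No profitable deviation for Country 2 either.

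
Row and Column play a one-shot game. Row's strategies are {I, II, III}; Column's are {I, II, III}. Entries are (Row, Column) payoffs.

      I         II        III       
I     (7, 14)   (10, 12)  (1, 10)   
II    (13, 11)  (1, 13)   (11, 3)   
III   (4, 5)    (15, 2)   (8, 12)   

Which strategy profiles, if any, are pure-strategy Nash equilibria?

There is no pure-strategy Nash equilibrium

Check mutual best responses: a cell is a NE iff neither player can gain by unilaterally deviating.
Row's best responses — vs I: II (payoff 13); vs II: III (payoff 15); vs III: II (payoff 11).
Column's best responses — vs I: I (payoff 14); vs II: II (payoff 13); vs III: III (payoff 12).
No cell has both players best-responding. For instance, Row's best reply to III is II, but against II Column prefers II over III.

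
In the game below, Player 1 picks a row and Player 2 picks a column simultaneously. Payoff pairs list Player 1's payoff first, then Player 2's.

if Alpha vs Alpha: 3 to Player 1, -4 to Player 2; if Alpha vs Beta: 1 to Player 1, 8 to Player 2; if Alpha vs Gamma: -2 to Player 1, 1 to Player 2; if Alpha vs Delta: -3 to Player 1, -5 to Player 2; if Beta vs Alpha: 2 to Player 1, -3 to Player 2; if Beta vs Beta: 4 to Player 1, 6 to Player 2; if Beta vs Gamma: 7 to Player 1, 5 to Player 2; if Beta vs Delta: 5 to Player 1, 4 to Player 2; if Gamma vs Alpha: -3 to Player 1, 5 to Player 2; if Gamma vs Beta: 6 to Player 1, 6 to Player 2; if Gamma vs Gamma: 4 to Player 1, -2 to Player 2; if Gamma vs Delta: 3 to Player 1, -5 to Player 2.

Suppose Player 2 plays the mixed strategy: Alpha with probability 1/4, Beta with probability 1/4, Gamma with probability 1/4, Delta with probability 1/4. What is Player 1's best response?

Compute Player 1's expected payoff from each pure strategy against the given mix.
Alpha: (1/4)·3 + (1/4)·1 + (1/4)·(-2) + (1/4)·(-3) = -1/4
Beta: (1/4)·2 + (1/4)·4 + (1/4)·7 + (1/4)·5 = 9/2
Gamma: (1/4)·(-3) + (1/4)·6 + (1/4)·4 + (1/4)·3 = 5/2
Highest expected payoff is 9/2, from Beta.

Beta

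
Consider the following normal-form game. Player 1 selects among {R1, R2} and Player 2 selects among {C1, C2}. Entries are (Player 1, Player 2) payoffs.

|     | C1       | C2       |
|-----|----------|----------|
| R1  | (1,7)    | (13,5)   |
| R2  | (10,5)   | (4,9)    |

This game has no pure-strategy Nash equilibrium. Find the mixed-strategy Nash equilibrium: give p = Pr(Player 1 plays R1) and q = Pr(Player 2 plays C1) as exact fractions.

p = 2/3, q = 1/2

In a mixed NE each player is indifferent between their pure strategies, so the opponent's mix sets the indifference.
Player 2 indifferent between C1 and C2: p·7 + (1−p)·5 = p·5 + (1−p)·9 ⟹ 5 + 2p = 9 + (-4)p ⟹ p = 2/3.
Player 1 indifferent between R1 and R2: q·1 + (1−q)·13 = q·10 + (1−q)·4 ⟹ 13 + (-12)q = 4 + 6q ⟹ q = 1/2.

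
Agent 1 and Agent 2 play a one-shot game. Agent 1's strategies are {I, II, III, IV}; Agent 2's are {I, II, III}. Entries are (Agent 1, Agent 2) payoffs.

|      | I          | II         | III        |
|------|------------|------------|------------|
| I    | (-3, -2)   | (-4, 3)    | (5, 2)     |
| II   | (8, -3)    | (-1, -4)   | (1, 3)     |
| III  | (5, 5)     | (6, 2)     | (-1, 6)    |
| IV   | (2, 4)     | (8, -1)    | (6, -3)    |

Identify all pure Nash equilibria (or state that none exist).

Check mutual best responses: a cell is a NE iff neither player can gain by unilaterally deviating.
Agent 1's best responses — vs I: II (payoff 8); vs II: IV (payoff 8); vs III: IV (payoff 6).
Agent 2's best responses — vs I: II (payoff 3); vs II: III (payoff 3); vs III: III (payoff 6); vs IV: I (payoff 4).
No cell has both players best-responding. For instance, Agent 1's best reply to III is IV, but against IV Agent 2 prefers I over III.

There is no pure-strategy Nash equilibrium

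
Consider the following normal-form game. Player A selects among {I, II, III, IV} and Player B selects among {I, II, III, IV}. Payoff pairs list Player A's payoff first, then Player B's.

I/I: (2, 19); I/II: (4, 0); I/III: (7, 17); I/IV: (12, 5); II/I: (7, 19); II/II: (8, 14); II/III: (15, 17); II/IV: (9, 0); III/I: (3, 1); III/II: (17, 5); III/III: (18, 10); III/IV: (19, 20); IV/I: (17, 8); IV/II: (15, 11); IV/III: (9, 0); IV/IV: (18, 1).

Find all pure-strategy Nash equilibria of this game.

(III, IV)

Find each player's best response to every opponent strategy; NE are the intersections.
Player A's best responses — vs I: IV (payoff 17); vs II: III (payoff 17); vs III: III (payoff 18); vs IV: III (payoff 19).
Player B's best responses — vs I: I (payoff 19); vs II: I (payoff 19); vs III: IV (payoff 20); vs IV: II (payoff 11).
The only mutual best response is (III, IV); neither player gains by switching there.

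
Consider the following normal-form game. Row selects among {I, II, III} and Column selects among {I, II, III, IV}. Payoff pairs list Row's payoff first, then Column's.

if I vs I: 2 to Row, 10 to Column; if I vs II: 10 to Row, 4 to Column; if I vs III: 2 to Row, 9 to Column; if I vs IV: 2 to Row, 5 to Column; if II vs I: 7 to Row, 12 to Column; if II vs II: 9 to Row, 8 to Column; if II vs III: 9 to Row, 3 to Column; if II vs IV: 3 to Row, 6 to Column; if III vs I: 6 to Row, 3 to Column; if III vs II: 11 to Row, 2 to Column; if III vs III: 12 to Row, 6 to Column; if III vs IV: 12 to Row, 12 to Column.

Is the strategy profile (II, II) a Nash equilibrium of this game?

Holding Column at II: Row gets 9 from II but could get 11 by switching to III. Row has a profitable deviation.

No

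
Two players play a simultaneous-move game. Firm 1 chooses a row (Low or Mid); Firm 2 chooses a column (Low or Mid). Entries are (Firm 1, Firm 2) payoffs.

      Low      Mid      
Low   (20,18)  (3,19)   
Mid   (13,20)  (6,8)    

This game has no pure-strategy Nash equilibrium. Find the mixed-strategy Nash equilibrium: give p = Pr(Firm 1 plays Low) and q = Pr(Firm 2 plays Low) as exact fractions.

In a mixed NE each player is indifferent between their pure strategies, so the opponent's mix sets the indifference.
Firm 2 indifferent between Low and Mid: p·18 + (1−p)·20 = p·19 + (1−p)·8 ⟹ 20 + (-2)p = 8 + 11p ⟹ p = 12/13.
Firm 1 indifferent between Low and Mid: q·20 + (1−q)·3 = q·13 + (1−q)·6 ⟹ 3 + 17q = 6 + 7q ⟹ q = 3/10.

p = 12/13, q = 3/10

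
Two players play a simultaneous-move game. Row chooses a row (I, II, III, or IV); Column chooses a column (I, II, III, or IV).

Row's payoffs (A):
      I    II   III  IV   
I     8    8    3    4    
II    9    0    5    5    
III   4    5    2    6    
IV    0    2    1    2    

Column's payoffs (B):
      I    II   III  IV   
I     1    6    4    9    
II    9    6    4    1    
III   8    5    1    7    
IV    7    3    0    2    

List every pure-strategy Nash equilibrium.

(II, I)

A profile is a Nash equilibrium when each player is best-responding to the other.
Row's best responses — vs I: II (payoff 9); vs II: I (payoff 8); vs III: II (payoff 5); vs IV: III (payoff 6).
Column's best responses — vs I: IV (payoff 9); vs II: I (payoff 9); vs III: I (payoff 8); vs IV: I (payoff 7).
The only mutual best response is (II, I); neither player gains by switching there.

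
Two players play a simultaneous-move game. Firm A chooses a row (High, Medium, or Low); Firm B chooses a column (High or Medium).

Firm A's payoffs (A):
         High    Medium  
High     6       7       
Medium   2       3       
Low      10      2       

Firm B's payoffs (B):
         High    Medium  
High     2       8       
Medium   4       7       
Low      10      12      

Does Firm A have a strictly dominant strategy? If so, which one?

None

Check whether one of Firm A's strategies beats all alternatives regardless of what the opponent does.
High is not dominant: against High, Low gives 10 > 6.
Medium is not dominant: against High, High gives 6 > 2.
Low is not dominant: against Medium, High gives 7 > 2.
No single strategy is best against every opponent action.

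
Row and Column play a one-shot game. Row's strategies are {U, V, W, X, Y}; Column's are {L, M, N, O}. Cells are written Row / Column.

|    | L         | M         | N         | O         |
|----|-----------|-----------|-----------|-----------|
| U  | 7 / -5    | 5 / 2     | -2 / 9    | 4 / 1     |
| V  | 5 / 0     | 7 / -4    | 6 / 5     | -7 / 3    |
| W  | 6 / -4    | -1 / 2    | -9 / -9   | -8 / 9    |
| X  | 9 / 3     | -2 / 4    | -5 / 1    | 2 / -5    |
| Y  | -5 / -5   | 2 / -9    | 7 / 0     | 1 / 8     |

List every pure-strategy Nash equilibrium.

None

A profile is a Nash equilibrium when each player is best-responding to the other.
Row's best responses — vs L: X (payoff 9); vs M: V (payoff 7); vs N: Y (payoff 7); vs O: U (payoff 4).
Column's best responses — vs U: N (payoff 9); vs V: N (payoff 5); vs W: O (payoff 9); vs X: M (payoff 4); vs Y: O (payoff 8).
No cell has both players best-responding. For instance, Row's best reply to L is X, but against X Column prefers M over L.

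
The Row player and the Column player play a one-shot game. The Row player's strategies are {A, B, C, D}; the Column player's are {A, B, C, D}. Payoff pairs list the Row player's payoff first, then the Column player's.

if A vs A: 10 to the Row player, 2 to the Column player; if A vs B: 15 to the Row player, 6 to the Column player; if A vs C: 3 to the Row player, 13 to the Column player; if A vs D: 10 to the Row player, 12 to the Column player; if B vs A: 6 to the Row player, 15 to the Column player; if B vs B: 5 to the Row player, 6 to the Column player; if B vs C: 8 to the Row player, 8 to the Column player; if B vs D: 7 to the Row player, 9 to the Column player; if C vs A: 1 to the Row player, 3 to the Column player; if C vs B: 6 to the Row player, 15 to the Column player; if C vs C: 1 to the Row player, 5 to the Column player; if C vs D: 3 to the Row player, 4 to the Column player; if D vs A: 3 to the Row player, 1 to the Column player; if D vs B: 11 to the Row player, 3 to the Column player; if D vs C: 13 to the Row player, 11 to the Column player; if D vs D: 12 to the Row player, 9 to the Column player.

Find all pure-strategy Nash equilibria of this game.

A profile is a Nash equilibrium when each player is best-responding to the other.
The Row player's best responses — vs A: A (payoff 10); vs B: A (payoff 15); vs C: D (payoff 13); vs D: D (payoff 12).
The Column player's best responses — vs A: C (payoff 13); vs B: A (payoff 15); vs C: B (payoff 15); vs D: C (payoff 11).
The only mutual best response is (D, C); neither player gains by switching there.

(D, C)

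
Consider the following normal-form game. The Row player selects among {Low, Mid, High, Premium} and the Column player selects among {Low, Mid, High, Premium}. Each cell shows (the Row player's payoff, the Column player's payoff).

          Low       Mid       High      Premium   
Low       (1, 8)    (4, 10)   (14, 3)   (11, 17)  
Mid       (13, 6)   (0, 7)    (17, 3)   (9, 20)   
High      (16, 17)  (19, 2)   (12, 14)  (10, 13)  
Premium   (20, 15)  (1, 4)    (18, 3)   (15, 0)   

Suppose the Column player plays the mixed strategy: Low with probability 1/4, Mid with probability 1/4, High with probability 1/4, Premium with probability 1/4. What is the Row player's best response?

High

Compute the Row player's expected payoff from each pure strategy against the given mix.
Low: (1/4)·1 + (1/4)·4 + (1/4)·14 + (1/4)·11 = 15/2
Mid: (1/4)·13 + (1/4)·0 + (1/4)·17 + (1/4)·9 = 39/4
High: (1/4)·16 + (1/4)·19 + (1/4)·12 + (1/4)·10 = 57/4
Premium: (1/4)·20 + (1/4)·1 + (1/4)·18 + (1/4)·15 = 27/2
Highest expected payoff is 57/4, from High.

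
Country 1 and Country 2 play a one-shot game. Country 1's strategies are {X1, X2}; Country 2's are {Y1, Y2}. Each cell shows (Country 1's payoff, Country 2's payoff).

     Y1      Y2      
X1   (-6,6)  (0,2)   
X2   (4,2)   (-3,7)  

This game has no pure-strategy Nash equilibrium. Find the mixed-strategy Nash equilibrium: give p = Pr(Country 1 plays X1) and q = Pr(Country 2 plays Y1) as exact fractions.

p = 5/9, q = 3/13

Each player's mixing probability is pinned down by making the *other* player indifferent.
Country 2 indifferent between Y1 and Y2: p·6 + (1−p)·2 = p·2 + (1−p)·7 ⟹ 2 + 4p = 7 + (-5)p ⟹ p = 5/9.
Country 1 indifferent between X1 and X2: q·(-6) + (1−q)·0 = q·4 + (1−q)·(-3) ⟹ 0 + (-6)q = (-3) + 7q ⟹ q = 3/13.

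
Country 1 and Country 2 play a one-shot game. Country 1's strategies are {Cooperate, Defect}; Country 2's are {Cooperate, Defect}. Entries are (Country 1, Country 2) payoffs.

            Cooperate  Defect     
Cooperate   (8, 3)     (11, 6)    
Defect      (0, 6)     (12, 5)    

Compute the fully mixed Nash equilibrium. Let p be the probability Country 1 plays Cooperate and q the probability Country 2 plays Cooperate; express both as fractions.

In a mixed NE each player is indifferent between their pure strategies, so the opponent's mix sets the indifference.
Country 2 indifferent between Cooperate and Defect: p·3 + (1−p)·6 = p·6 + (1−p)·5 ⟹ 6 + (-3)p = 5 + 1p ⟹ p = 1/4.
Country 1 indifferent between Cooperate and Defect: q·8 + (1−q)·11 = q·0 + (1−q)·12 ⟹ 11 + (-3)q = 12 + (-12)q ⟹ q = 1/9.

p = 1/4, q = 1/9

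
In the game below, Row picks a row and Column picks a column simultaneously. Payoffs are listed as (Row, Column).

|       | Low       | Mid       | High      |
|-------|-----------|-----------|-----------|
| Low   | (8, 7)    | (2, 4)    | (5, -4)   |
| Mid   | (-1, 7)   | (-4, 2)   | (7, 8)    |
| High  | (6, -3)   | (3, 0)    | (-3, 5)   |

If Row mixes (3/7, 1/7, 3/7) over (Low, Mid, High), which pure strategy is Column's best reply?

Compute Column's expected payoff from each pure strategy against the given mix.
Low: (3/7)·7 + (1/7)·7 + (3/7)·(-3) = 19/7
Mid: (3/7)·4 + (1/7)·2 + (3/7)·0 = 2
High: (3/7)·(-4) + (1/7)·8 + (3/7)·5 = 11/7
Highest expected payoff is 19/7, from Low.

Low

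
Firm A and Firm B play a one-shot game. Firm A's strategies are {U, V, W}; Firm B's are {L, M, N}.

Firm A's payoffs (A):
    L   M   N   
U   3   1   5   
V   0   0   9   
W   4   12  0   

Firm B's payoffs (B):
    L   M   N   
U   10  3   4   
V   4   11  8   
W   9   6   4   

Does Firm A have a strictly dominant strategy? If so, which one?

Check whether one of Firm A's strategies beats all alternatives regardless of what the opponent does.
U is not dominant: against L, W gives 4 > 3.
V is not dominant: against L, U gives 3 > 0.
W is not dominant: against N, U gives 5 > 0.
No single strategy is best against every opponent action.

No strictly dominant strategy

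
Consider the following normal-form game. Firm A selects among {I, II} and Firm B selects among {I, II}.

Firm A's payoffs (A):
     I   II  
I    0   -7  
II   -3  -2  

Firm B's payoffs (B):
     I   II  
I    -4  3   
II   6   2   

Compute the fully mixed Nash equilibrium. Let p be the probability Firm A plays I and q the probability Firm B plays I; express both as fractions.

p = 4/11, q = 5/8

In a mixed NE each player is indifferent between their pure strategies, so the opponent's mix sets the indifference.
Firm B indifferent between I and II: p·(-4) + (1−p)·6 = p·3 + (1−p)·2 ⟹ 6 + (-10)p = 2 + 1p ⟹ p = 4/11.
Firm A indifferent between I and II: q·0 + (1−q)·(-7) = q·(-3) + (1−q)·(-2) ⟹ (-7) + 7q = (-2) + (-1)q ⟹ q = 5/8.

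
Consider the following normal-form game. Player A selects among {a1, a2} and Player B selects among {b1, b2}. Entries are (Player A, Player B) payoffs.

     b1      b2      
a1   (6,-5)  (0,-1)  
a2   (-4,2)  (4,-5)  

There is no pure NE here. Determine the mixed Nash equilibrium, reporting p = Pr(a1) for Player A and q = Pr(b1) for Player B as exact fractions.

p = 7/11, q = 2/7

Each player's mixing probability is pinned down by making the *other* player indifferent.
Player B indifferent between b1 and b2: p·(-5) + (1−p)·2 = p·(-1) + (1−p)·(-5) ⟹ 2 + (-7)p = (-5) + 4p ⟹ p = 7/11.
Player A indifferent between a1 and a2: q·6 + (1−q)·0 = q·(-4) + (1−q)·4 ⟹ 0 + 6q = 4 + (-8)q ⟹ q = 2/7.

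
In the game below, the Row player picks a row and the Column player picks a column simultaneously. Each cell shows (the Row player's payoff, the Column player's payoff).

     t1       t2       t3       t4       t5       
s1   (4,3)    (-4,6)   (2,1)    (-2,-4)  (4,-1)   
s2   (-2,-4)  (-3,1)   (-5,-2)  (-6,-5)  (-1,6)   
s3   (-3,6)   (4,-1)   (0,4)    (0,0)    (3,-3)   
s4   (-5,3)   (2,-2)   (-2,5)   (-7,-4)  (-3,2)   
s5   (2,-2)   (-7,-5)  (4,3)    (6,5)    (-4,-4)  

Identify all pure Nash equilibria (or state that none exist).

(s5, t4)

Check mutual best responses: a cell is a NE iff neither player can gain by unilaterally deviating.
The Row player's best responses — vs t1: s1 (payoff 4); vs t2: s3 (payoff 4); vs t3: s5 (payoff 4); vs t4: s5 (payoff 6); vs t5: s1 (payoff 4).
The Column player's best responses — vs s1: t2 (payoff 6); vs s2: t5 (payoff 6); vs s3: t1 (payoff 6); vs s4: t3 (payoff 5); vs s5: t4 (payoff 5).
The only mutual best response is (s5, t4); neither player gains by switching there.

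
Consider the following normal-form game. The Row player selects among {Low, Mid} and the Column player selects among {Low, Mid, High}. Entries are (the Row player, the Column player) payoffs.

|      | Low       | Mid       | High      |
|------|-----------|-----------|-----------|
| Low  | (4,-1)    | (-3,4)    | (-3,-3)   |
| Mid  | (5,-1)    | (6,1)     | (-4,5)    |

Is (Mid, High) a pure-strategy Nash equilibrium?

No

Holding the Column player at High: the Row player gets -4 from Mid but could get -3 by switching to Low. The Row player has a profitable deviation.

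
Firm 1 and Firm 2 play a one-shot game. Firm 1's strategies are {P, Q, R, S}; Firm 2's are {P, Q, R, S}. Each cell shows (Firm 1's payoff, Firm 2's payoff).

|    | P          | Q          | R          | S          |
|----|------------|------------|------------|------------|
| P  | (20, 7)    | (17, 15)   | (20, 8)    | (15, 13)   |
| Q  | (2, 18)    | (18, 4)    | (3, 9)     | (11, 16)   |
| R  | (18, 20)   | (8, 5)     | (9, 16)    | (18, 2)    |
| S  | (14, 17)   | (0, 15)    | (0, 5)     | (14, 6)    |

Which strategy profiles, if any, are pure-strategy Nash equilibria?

There is no pure-strategy Nash equilibrium

Check mutual best responses: a cell is a NE iff neither player can gain by unilaterally deviating.
Firm 1's best responses — vs P: P (payoff 20); vs Q: Q (payoff 18); vs R: P (payoff 20); vs S: R (payoff 18).
Firm 2's best responses — vs P: Q (payoff 15); vs Q: P (payoff 18); vs R: P (payoff 20); vs S: P (payoff 17).
No cell has both players best-responding. For instance, Firm 1's best reply to Q is Q, but against Q Firm 2 prefers P over Q.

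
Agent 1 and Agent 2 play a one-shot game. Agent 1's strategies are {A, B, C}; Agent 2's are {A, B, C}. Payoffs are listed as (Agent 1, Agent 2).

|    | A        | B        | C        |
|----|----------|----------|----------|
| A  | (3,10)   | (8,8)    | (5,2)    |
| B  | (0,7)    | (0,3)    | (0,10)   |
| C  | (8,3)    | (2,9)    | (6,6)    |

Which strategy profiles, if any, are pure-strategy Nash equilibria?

No pure-strategy Nash equilibrium

Find each player's best response to every opponent strategy; NE are the intersections.
Agent 1's best responses — vs A: C (payoff 8); vs B: A (payoff 8); vs C: C (payoff 6).
Agent 2's best responses — vs A: A (payoff 10); vs B: C (payoff 10); vs C: B (payoff 9).
No cell has both players best-responding. For instance, Agent 1's best reply to B is A, but against A Agent 2 prefers A over B.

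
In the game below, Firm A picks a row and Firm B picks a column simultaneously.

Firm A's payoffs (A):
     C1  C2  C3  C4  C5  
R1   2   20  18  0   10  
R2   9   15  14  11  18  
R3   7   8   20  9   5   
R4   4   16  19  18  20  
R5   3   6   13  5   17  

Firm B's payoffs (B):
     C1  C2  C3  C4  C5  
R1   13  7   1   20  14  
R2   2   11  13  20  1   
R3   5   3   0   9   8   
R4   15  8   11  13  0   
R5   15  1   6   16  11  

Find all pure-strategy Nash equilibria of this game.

There is no pure-strategy Nash equilibrium

Find each player's best response to every opponent strategy; NE are the intersections.
Firm A's best responses — vs C1: R2 (payoff 9); vs C2: R1 (payoff 20); vs C3: R3 (payoff 20); vs C4: R4 (payoff 18); vs C5: R4 (payoff 20).
Firm B's best responses — vs R1: C4 (payoff 20); vs R2: C4 (payoff 20); vs R3: C4 (payoff 9); vs R4: C1 (payoff 15); vs R5: C4 (payoff 16).
No cell has both players best-responding. For instance, Firm A's best reply to C1 is R2, but against R2 Firm B prefers C4 over C1.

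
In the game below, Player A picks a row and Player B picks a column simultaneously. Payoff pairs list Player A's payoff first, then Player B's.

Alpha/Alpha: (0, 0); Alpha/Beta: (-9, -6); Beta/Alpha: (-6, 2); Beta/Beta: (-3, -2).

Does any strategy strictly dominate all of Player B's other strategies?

Alpha

Check whether one of Player B's strategies beats all alternatives regardless of what the opponent does.
Alpha strictly dominates: vs Alpha: 0 > -6; vs Beta: 2 > -2.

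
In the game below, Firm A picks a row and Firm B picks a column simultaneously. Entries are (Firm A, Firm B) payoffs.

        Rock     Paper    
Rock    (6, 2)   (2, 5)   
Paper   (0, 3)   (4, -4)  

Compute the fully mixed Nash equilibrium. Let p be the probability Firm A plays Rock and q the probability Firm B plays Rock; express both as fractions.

p = 7/10, q = 1/4

In a mixed NE each player is indifferent between their pure strategies, so the opponent's mix sets the indifference.
Firm B indifferent between Rock and Paper: p·2 + (1−p)·3 = p·5 + (1−p)·(-4) ⟹ 3 + (-1)p = (-4) + 9p ⟹ p = 7/10.
Firm A indifferent between Rock and Paper: q·6 + (1−q)·2 = q·0 + (1−q)·4 ⟹ 2 + 4q = 4 + (-4)q ⟹ q = 1/4.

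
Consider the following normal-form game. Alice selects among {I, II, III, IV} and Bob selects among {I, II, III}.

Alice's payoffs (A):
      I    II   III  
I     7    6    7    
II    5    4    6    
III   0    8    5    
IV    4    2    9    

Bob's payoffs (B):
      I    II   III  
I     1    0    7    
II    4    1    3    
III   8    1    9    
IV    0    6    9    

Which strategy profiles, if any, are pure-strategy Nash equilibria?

A profile is a Nash equilibrium when each player is best-responding to the other.
Alice's best responses — vs I: I (payoff 7); vs II: III (payoff 8); vs III: IV (payoff 9).
Bob's best responses — vs I: III (payoff 7); vs II: I (payoff 4); vs III: III (payoff 9); vs IV: III (payoff 9).
The only mutual best response is (IV, III); neither player gains by switching there.

(IV, III)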